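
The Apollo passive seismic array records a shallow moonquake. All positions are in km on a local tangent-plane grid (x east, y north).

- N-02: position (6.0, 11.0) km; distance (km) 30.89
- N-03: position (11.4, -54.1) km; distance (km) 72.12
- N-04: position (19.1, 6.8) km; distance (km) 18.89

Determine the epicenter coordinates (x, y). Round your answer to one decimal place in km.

x ≈ 36.8 km, y ≈ 13.4 km

Circle about each station: (x − 6.0)² + (y − 11.0)² = 30.89²; (x − 11.4)² + (y + 54.1)² = 72.12²; (x − 19.1)² + (y − 6.8)² = 18.89².
Subtracting the N-02 equation from the N-03 and N-04 equations removes the quadratic terms:
10.8 x − 130.2 y = -1347.33
26.2 x − 8.4 y = 851.41
Solving the 2×2 system: x ≈ 36.8, y ≈ 13.4 km.
Check against N-02 (with the unrounded x, y): √((x − 6.0)²+(y − 11.0)²) = 30.89 ≈ 30.89 km. ✓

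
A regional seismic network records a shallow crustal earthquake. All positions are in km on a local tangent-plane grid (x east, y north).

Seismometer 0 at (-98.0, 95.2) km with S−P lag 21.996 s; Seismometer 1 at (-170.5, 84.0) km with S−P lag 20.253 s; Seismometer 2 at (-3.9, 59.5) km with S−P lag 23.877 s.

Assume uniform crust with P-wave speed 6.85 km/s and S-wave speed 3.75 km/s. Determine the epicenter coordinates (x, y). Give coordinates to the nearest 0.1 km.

Distance from S−P lag: d = Δt · v_P v_S / (v_P − v_S) = Δt · (6.85·3.75)/(6.85−3.75) ≈ 8.2863·Δt.
So d_Seismometer 0 = 182.27, d_Seismometer 1 = 167.82, d_Seismometer 2 = 197.85 km.
Circle about each station: (x + 98.0)² + (y − 95.2)² = 182.27²; (x + 170.5)² + (y − 84.0)² = 167.82²; (x + 3.9)² + (y − 59.5)² = 197.85².
Subtracting the Seismometer 0 equation from the Seismometer 1 and Seismometer 2 equations removes the quadratic terms:
-145.0 x − 22.4 y = 22518.01
188.2 x − 71.4 y = -21033.85
Solving the 2×2 system: x ≈ -142.7, y ≈ -81.5 km.

x ≈ -142.7 km, y ≈ -81.5 km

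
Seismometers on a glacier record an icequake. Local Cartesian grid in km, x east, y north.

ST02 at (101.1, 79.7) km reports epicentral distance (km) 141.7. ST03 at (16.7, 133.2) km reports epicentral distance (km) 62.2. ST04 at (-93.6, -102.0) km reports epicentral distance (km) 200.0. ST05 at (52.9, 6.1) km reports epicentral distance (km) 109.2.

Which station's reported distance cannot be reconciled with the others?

Solve using three stations at a time. Using ST03, ST04, ST05 (subtract circle equations pairwise → linear system) gives (x, y) ≈ (-22.6, 85.0).
Distances from that point to each station vs reported:
  ST02: calculated 123.8 vs reported 141.7 → residual 17.9 km
  ST03: calculated 62.2 vs reported 62.2 → residual 0.0 km
  ST04: calculated 200.0 vs reported 200.0 → residual 0.0 km
  ST05: calculated 109.2 vs reported 109.2 → residual 0.0 km
ST03, ST04, ST05 are mutually consistent (residuals ≈ 0); ST02 is off by 17.9 km.

ST02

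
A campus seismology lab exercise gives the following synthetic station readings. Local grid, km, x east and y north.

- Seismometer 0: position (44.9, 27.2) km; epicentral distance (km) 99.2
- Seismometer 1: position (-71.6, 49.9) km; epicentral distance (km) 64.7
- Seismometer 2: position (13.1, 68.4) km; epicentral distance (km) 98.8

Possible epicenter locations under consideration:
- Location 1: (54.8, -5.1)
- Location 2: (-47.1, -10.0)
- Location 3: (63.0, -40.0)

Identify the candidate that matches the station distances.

For each candidate, compare |candidate − station| to the reported distance:
Location 1: residuals Seismometer 0 65.4, Seismometer 1 73.1, Seismometer 2 14.3 → max 73.1 km
Location 2: residuals Seismometer 0 0.0, Seismometer 1 0.0, Seismometer 2 0.0 → max 0.0 km
Location 3: residuals Seismometer 0 29.6, Seismometer 1 97.2, Seismometer 2 20.5 → max 97.2 km
Only Location 2 has all residuals ≈ 0.

Location 2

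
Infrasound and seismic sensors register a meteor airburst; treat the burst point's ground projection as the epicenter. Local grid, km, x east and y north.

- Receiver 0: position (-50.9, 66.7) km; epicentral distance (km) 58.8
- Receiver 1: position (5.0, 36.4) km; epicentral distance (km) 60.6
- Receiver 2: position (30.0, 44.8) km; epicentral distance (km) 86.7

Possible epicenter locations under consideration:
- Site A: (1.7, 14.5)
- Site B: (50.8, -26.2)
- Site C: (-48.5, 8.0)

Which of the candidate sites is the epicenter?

For each candidate, compare |candidate − station| to the reported distance:
Site A: residuals Receiver 0 15.3, Receiver 1 38.5, Receiver 2 45.2 → max 45.2 km
Site B: residuals Receiver 0 78.9, Receiver 1 17.0, Receiver 2 12.7 → max 78.9 km
Site C: residuals Receiver 0 0.1, Receiver 1 0.0, Receiver 2 0.0 → max 0.1 km
Only Site C has all residuals ≈ 0.

Site C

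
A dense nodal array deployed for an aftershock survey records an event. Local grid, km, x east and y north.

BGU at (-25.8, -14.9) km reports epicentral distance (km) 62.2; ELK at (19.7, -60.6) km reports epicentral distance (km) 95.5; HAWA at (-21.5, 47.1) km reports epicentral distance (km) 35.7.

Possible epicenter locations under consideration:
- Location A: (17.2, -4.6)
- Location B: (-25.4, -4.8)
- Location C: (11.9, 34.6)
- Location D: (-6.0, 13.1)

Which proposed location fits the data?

Location C

For each candidate, compare |candidate − station| to the reported distance:
Location A: residuals BGU 18.0, ELK 39.4, HAWA 28.9 → max 39.4 km
Location B: residuals BGU 52.1, ELK 23.8, HAWA 16.3 → max 52.1 km
Location C: residuals BGU 0.0, ELK 0.0, HAWA 0.0 → max 0.0 km
Location D: residuals BGU 27.9, ELK 17.4, HAWA 1.7 → max 27.9 km
Only Location C has all residuals ≈ 0.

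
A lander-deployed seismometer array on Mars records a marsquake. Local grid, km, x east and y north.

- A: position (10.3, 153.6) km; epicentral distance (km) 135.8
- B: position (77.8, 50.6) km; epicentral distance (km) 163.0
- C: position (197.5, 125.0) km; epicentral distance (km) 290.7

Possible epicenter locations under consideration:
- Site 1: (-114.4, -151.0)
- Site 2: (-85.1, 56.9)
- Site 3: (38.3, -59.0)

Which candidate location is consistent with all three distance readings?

Site 2

For each candidate, compare |candidate − station| to the reported distance:
Site 1: residuals A 193.3, B 115.5, C 125.8 → max 193.3 km
Site 2: residuals A 0.0, B 0.0, C 0.0 → max 0.0 km
Site 3: residuals A 78.6, B 46.5, C 47.4 → max 78.6 km
Only Site 2 has all residuals ≈ 0.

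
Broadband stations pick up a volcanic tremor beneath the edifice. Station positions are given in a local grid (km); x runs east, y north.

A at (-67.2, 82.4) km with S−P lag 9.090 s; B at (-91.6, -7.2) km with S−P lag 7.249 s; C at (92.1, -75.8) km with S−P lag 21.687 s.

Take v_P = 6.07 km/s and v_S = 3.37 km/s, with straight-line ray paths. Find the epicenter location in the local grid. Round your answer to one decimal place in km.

-42.8 km east, 18.0 km north

Distance from S−P lag: d = Δt · v_P v_S / (v_P − v_S) = Δt · (6.07·3.37)/(6.07−3.37) ≈ 7.5763·Δt.
So d_A = 68.87, d_B = 54.92, d_C = 164.31 km.
Circle about each station: (x + 67.2)² + (y − 82.4)² = 68.87²; (x + 91.6)² + (y + 7.2)² = 54.92²; (x − 92.1)² + (y + 75.8)² = 164.31².
Subtracting pairs of circle equations eliminates x²+y² and gives linear equations (the radical axes):
-48.8 x − 179.2 y = -1136.33
318.6 x − 316.4 y = -19332.25
Solving the 2×2 system: x ≈ -42.8, y ≈ 18.0 km.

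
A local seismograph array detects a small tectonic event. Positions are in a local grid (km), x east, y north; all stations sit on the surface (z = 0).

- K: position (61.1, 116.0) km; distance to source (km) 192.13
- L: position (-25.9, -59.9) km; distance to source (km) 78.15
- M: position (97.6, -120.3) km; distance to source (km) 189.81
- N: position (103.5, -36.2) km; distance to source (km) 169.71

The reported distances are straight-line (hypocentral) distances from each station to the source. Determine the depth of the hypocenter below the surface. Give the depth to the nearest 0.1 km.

64.1 km

Each station gives a sphere (x−x_i)² + (y−y_i)² + z² = d_i² (stations at z=0).
Subtracting the K sphere from L and M: z² cancels, leaving linear equations in x and y:
-174.0 x − 351.8 y = 17876.12
73.0 x − 472.6 y = 7694.74
Solving: x ≈ -53.202, y ≈ -24.500 km (keep extra digits for the depth step; rounded: -53.2, -24.5).
Then from the K sphere: z² = 192.13² − (x − 61.1)² − (y − 116.0)² with x = -53.202, y = -24.500, so z ≈ 64.099 ≈ 64.1 km.
Check against N (with the unrounded solution): distance 169.71 ≈ 169.71 km. ✓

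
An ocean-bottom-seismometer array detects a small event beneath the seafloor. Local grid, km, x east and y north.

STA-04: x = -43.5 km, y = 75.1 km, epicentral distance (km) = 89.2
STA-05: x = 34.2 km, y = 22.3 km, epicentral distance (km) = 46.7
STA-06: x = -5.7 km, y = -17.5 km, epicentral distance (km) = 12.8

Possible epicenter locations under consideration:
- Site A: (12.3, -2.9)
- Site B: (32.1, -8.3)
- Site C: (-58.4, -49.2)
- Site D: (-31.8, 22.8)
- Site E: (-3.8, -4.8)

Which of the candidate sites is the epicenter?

Site E

For each candidate, compare |candidate − station| to the reported distance:
Site A: residuals STA-04 6.7, STA-05 13.3, STA-06 10.4 → max 13.3 km
Site B: residuals STA-04 23.4, STA-05 16.0, STA-06 26.1 → max 26.1 km
Site C: residuals STA-04 36.0, STA-05 70.3, STA-06 48.7 → max 70.3 km
Site D: residuals STA-04 35.6, STA-05 19.3, STA-06 35.2 → max 35.6 km
Site E: residuals STA-04 0.0, STA-05 0.0, STA-06 0.0 → max 0.0 km
Only Site E has all residuals ≈ 0.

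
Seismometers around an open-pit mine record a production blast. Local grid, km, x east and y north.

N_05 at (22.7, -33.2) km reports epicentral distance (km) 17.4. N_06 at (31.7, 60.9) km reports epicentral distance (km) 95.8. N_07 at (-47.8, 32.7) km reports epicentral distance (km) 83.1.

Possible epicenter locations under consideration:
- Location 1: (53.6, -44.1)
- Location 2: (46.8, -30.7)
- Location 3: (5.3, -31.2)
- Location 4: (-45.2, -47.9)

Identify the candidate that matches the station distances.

For each candidate, compare |candidate − station| to the reported distance:
Location 1: residuals N_05 15.4, N_06 11.5, N_07 44.1 → max 44.1 km
Location 2: residuals N_05 6.8, N_06 3.0, N_07 30.8 → max 30.8 km
Location 3: residuals N_05 0.1, N_06 0.0, N_07 0.0 → max 0.1 km
Location 4: residuals N_05 52.1, N_06 37.4, N_07 2.5 → max 52.1 km
Only Location 3 has all residuals ≈ 0.

Location 3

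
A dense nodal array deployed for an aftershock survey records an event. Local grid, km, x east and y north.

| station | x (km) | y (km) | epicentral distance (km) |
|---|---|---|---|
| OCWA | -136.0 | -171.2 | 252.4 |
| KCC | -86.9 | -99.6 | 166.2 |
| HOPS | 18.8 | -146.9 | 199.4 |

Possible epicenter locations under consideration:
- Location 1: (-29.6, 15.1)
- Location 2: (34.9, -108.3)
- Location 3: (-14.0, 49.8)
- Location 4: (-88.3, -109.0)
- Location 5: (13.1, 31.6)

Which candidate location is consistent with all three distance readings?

Location 3

For each candidate, compare |candidate − station| to the reported distance:
Location 1: residuals OCWA 37.9, KCC 38.0, HOPS 30.3 → max 38.0 km
Location 2: residuals OCWA 70.3, KCC 44.1, HOPS 157.6 → max 157.6 km
Location 3: residuals OCWA 0.0, KCC 0.0, HOPS 0.0 → max 0.0 km
Location 4: residuals OCWA 174.0, KCC 156.7, HOPS 85.8 → max 174.0 km
Location 5: residuals OCWA 0.7, KCC 1.2, HOPS 20.8 → max 20.8 km
Only Location 3 has all residuals ≈ 0.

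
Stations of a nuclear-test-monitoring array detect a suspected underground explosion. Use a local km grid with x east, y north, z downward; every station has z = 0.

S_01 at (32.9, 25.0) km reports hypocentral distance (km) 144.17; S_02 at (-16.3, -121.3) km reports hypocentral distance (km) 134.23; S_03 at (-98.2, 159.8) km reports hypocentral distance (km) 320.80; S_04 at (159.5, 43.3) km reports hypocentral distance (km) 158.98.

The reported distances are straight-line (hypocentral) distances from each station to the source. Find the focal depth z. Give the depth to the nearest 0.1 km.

Each station gives a sphere (x−x_i)² + (y−y_i)² + z² = d_i² (stations at z=0).
Subtracting the S_01 sphere from S_02 and S_03: z² cancels, leaving linear equations in x and y:
-98.4 x − 292.6 y = 16039.27
-262.2 x + 269.6 y = -48655.78
Solving: x ≈ 96.006, y ≈ -87.103 km (keep extra digits for the depth step; rounded: 96.0, -87.1).
Then from the S_01 sphere: z² = 144.17² − (x − 32.9)² − (y − 25.0)² with x = 96.006, y = -87.103, so z ≈ 65.081 ≈ 65.1 km.
Check against S_04 (with the unrounded solution): distance 158.97 ≈ 158.98 km. ✓

z ≈ 65.1 km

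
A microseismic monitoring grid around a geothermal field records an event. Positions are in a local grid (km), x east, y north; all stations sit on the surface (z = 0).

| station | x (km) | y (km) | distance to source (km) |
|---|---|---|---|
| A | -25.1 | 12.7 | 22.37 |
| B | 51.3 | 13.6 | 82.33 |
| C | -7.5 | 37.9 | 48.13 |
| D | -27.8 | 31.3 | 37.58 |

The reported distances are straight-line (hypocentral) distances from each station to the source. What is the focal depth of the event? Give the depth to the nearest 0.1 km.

Each station gives a sphere (x−x_i)² + (y−y_i)² + z² = d_i² (stations at z=0).
Subtracting the A sphere from B and C: z² cancels, leaving linear equations in x and y:
152.8 x + 1.8 y = -4252.46
35.2 x + 50.4 y = -1114.72
Solving: x ≈ -27.798, y ≈ -2.703 km (keep extra digits for the depth step; rounded: -27.8, -2.7).
Then from the A sphere: z² = 22.37² − (x + 25.1)² − (y − 12.7)² with x = -27.798, y = -2.703, so z ≈ 15.996 ≈ 16.0 km.

depth ≈ 16.0 km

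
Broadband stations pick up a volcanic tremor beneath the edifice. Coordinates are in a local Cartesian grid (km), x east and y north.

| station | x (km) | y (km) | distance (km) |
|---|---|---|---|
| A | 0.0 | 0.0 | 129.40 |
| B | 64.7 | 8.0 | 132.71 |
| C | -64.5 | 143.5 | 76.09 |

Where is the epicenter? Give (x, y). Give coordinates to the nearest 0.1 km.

Circle about each station: x² + y² = 129.40²; (x − 64.7)² + (y − 8.0)² = 132.71²; (x + 64.5)² + (y − 143.5)² = 76.09².
Subtracting the A equation from the B and C equations removes the quadratic terms:
129.4 x + 16.0 y = 3382.51
-129.0 x + 287.0 y = 35707.17
Solving the 2×2 system: x ≈ 10.2, y ≈ 129.0 km.
Check against A (with the unrounded x, y): √(x²+y²) = 129.40 ≈ 129.40 km. ✓

x ≈ 10.2 km, y ≈ 129.0 km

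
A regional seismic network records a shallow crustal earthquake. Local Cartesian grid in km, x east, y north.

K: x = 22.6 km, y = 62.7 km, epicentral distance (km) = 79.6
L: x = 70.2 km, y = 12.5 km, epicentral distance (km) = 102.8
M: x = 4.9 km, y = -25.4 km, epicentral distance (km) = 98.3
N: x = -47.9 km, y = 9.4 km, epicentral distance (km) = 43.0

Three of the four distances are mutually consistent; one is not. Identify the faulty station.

L

Solve using three stations at a time. Using K, M, N (subtract circle equations pairwise → linear system) gives (x, y) ≈ (-56.2, 51.6).
Distances from that point to each station vs reported:
  K: calculated 79.6 vs reported 79.6 → residual 0.0 km
  L: calculated 132.3 vs reported 102.8 → residual 29.5 km
  M: calculated 98.3 vs reported 98.3 → residual 0.0 km
  N: calculated 43.0 vs reported 43.0 → residual 0.0 km
K, M, N are mutually consistent (residuals ≈ 0); L is off by 29.5 km.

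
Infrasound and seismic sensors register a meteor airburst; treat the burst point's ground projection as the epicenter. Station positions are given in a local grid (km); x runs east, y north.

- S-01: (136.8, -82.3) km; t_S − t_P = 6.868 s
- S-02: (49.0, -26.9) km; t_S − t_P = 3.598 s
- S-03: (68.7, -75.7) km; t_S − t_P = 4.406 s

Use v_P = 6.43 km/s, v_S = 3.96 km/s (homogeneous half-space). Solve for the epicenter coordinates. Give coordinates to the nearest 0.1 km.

Distance from S−P lag: d = Δt · v_P v_S / (v_P − v_S) = Δt · (6.43·3.96)/(6.43−3.96) ≈ 10.3088·Δt.
So d_S-01 = 70.80, d_S-02 = 37.09, d_S-03 = 45.42 km.
Circle about each station: (x − 136.8)² + (y + 82.3)² = 70.80²; (x − 49.0)² + (y + 26.9)² = 37.09²; (x − 68.7)² + (y + 75.7)² = 45.42².
Subtracting pairs of circle equations eliminates x²+y² and gives linear equations (the radical axes):
-175.6 x + 110.8 y = -18725.95
-136.2 x + 13.2 y = -12087.69
Solving the 2×2 system: x ≈ 85.5, y ≈ -33.5 km.

x ≈ 85.5 km, y ≈ -33.5 km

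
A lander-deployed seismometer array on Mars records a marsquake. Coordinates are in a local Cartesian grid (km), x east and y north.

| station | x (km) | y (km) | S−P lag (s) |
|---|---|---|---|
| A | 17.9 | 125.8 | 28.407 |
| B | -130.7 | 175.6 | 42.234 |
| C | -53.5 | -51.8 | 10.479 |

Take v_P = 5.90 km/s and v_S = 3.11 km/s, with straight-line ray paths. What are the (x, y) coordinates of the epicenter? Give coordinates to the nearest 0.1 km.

Distance from S−P lag: d = Δt · v_P v_S / (v_P − v_S) = Δt · (5.90·3.11)/(5.90−3.11) ≈ 6.5767·Δt.
So d_A = 186.82, d_B = 277.76, d_C = 68.92 km.
Circle about each station: (x − 17.9)² + (y − 125.8)² = 186.82²; (x + 130.7)² + (y − 175.6)² = 277.76²; (x + 53.5)² + (y + 51.8)² = 68.92².
Subtracting the A equation from the B and C equations removes the quadratic terms:
-297.2 x + 99.6 y = -10477.11
-142.8 x − 355.2 y = 19551.19
Solving the 2×2 system: x ≈ 14.8, y ≈ -61.0 km.

(14.8, -61.0)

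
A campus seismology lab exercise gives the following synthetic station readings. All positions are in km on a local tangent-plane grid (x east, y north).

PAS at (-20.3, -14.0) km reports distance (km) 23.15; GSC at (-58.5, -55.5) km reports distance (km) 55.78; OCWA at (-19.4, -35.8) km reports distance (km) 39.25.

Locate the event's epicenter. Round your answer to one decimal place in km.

x ≈ -40.5 km, y ≈ -2.7 km

Circle about each station: (x + 20.3)² + (y + 14.0)² = 23.15²; (x + 58.5)² + (y + 55.5)² = 55.78²; (x + 19.4)² + (y + 35.8)² = 39.25².
Subtracting the PAS equation from the GSC and OCWA equations removes the quadratic terms:
-76.4 x − 83.0 y = 3318.92
1.8 x − 43.6 y = 45.27
Solving the 2×2 system: x ≈ -40.5, y ≈ -2.7 km.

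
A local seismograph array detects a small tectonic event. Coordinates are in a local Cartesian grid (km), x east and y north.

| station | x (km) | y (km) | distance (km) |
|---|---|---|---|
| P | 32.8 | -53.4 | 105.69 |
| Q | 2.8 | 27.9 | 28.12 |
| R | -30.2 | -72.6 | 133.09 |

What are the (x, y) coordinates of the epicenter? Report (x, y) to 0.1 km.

Circle about each station: (x − 32.8)² + (y + 53.4)² = 105.69²; (x − 2.8)² + (y − 27.9)² = 28.12²; (x + 30.2)² + (y + 72.6)² = 133.09².
Subtracting the P equation from the Q and R equations removes the quadratic terms:
-60.0 x + 162.6 y = 7238.49
-126.0 x − 38.4 y = -4287.17
Solving the 2×2 system: x ≈ 18.4, y ≈ 51.3 km.

18.4 km east, 51.3 km north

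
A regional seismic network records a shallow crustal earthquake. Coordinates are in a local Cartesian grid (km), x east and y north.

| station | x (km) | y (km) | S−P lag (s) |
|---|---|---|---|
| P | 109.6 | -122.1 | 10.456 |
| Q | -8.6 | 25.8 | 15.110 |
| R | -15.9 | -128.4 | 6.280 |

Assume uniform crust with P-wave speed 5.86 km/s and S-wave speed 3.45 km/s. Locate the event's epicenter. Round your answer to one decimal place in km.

Distance from S−P lag: d = Δt · v_P v_S / (v_P − v_S) = Δt · (5.86·3.45)/(5.86−3.45) ≈ 8.3888·Δt.
So d_P = 87.71, d_Q = 126.75, d_R = 52.68 km.
Circle about each station: (x − 109.6)² + (y + 122.1)² = 87.71²; (x + 8.6)² + (y − 25.8)² = 126.75²; (x + 15.9)² + (y + 128.4)² = 52.68².
Subtracting the P equation from the Q and R equations removes the quadratic terms:
-236.4 x + 295.8 y = -34553.49
-251.0 x − 12.6 y = -5263.34
Solving the 2×2 system: x ≈ 25.8, y ≈ -96.2 km.
Check against P (with the unrounded x, y): √((x − 109.6)²+(y + 122.1)²) = 87.71 ≈ 87.71 km. ✓

x ≈ 25.8 km, y ≈ -96.2 km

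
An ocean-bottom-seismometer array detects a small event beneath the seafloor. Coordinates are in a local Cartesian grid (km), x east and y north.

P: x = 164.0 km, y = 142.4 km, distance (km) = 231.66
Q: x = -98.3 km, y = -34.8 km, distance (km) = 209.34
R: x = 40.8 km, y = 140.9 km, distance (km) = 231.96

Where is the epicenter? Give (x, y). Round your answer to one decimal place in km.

Circle about each station: (x − 164.0)² + (y − 142.4)² = 231.66²; (x + 98.3)² + (y + 34.8)² = 209.34²; (x − 40.8)² + (y − 140.9)² = 231.96².
Subtracting the P equation from the Q and R equations removes the quadratic terms:
-524.6 x − 354.4 y = -26456.71
-246.4 x − 3.0 y = -25795.40
Solving the 2×2 system: x ≈ 105.7, y ≈ -81.8 km.

105.7 km east, -81.8 km north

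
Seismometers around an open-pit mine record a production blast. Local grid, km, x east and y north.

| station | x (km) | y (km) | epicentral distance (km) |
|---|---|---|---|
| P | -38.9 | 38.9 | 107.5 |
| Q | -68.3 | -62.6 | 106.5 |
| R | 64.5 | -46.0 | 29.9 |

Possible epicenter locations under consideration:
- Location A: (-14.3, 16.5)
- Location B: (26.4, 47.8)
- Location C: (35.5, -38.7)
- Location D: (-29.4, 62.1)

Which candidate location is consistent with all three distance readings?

For each candidate, compare |candidate − station| to the reported distance:
Location A: residuals P 74.2, Q 10.7, R 70.7 → max 74.2 km
Location B: residuals P 41.6, Q 39.0, R 71.3 → max 71.3 km
Location C: residuals P 0.0, Q 0.0, R 0.0 → max 0.0 km
Location D: residuals P 82.4, Q 24.1, R 113.3 → max 113.3 km
Only Location C has all residuals ≈ 0.

Location C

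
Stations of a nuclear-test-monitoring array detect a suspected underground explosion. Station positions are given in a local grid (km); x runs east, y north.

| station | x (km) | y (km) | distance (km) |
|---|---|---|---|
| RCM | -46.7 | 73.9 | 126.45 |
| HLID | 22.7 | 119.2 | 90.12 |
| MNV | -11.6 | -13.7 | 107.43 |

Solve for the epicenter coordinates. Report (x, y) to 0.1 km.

(76.9, 47.2)

Circle about each station: (x + 46.7)² + (y − 73.9)² = 126.45²; (x − 22.7)² + (y − 119.2)² = 90.12²; (x + 11.6)² + (y + 13.7)² = 107.43².
Subtracting the RCM equation from the HLID and MNV equations removes the quadratic terms:
138.8 x + 90.6 y = 14949.82
70.2 x − 175.2 y = -2871.45
Solving the 2×2 system: x ≈ 76.9, y ≈ 47.2 km.
Check against RCM (with the unrounded x, y): √((x + 46.7)²+(y − 73.9)²) = 126.45 ≈ 126.45 km. ✓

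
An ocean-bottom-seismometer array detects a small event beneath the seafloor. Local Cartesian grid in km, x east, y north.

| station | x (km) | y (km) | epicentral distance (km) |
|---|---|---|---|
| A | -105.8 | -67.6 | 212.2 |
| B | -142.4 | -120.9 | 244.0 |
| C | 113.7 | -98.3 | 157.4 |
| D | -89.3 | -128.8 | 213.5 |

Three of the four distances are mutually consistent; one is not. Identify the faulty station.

A

Solve using three stations at a time. Using B, C, D (subtract circle equations pairwise → linear system) gives (x, y) ≈ (40.2, 41.0).
Distances from that point to each station vs reported:
  A: calculated 182.0 vs reported 212.2 → residual 30.2 km
  B: calculated 244.1 vs reported 244.0 → residual 0.1 km
  C: calculated 157.5 vs reported 157.4 → residual 0.1 km
  D: calculated 213.6 vs reported 213.5 → residual 0.1 km
B, C, D are mutually consistent (residuals ≈ 0); A is off by 30.2 km.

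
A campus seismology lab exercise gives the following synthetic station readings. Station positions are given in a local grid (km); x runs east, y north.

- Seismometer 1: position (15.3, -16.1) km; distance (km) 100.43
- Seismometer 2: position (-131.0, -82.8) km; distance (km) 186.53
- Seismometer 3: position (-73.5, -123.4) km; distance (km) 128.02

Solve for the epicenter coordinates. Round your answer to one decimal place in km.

53.7 km east, -108.9 km north

Circle about each station: (x − 15.3)² + (y + 16.1)² = 100.43²; (x + 131.0)² + (y + 82.8)² = 186.53²; (x + 73.5)² + (y + 123.4)² = 128.02².
Subtracting the Seismometer 1 equation from the Seismometer 2 and Seismometer 3 equations removes the quadratic terms:
-292.6 x − 133.4 y = -1183.72
-177.6 x − 214.6 y = 13833.57
Solving the 2×2 system: x ≈ 53.7, y ≈ -108.9 km.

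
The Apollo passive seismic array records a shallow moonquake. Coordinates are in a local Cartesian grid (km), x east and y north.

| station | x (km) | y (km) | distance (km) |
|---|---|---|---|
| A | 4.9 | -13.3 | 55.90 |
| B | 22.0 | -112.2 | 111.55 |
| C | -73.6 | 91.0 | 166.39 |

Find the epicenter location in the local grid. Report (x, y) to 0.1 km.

x ≈ 60.5 km, y ≈ -7.5 km

Circle about each station: (x − 4.9)² + (y + 13.3)² = 55.90²; (x − 22.0)² + (y + 112.2)² = 111.55²; (x + 73.6)² + (y − 91.0)² = 166.39².
Subtracting the A equation from the B and C equations removes the quadratic terms:
34.2 x − 197.8 y = 3553.35
-157.0 x + 208.6 y = -11063.76
Solving the 2×2 system: x ≈ 60.5, y ≈ -7.5 km.
Check against A (with the unrounded x, y): √((x − 4.9)²+(y + 13.3)²) = 55.90 ≈ 55.90 km. ✓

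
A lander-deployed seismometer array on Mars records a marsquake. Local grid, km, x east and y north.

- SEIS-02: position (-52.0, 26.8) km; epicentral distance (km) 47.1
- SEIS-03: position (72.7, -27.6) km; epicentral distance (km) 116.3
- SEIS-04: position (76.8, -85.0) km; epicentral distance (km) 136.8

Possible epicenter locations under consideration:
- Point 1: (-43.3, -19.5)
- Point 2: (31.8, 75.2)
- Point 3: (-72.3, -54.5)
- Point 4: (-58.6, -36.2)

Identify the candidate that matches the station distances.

For each candidate, compare |candidate − station| to the reported distance:
Point 1: residuals SEIS-02 0.0, SEIS-03 0.0, SEIS-04 0.0 → max 0.0 km
Point 2: residuals SEIS-02 49.7, SEIS-03 5.7, SEIS-04 29.6 → max 49.7 km
Point 3: residuals SEIS-02 36.7, SEIS-03 31.2, SEIS-04 15.4 → max 36.7 km
Point 4: residuals SEIS-02 16.2, SEIS-03 15.3, SEIS-04 7.1 → max 16.2 km
Only Point 1 has all residuals ≈ 0.

Point 1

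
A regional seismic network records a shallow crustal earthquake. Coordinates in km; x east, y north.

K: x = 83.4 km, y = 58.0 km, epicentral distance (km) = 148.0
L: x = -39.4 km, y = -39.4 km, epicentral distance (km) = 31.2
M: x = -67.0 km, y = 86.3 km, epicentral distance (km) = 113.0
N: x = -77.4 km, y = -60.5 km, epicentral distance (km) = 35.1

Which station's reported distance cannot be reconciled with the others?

K

Solve using three stations at a time. Using L, M, N (subtract circle equations pairwise → linear system) gives (x, y) ≈ (-67.9, -26.7).
Distances from that point to each station vs reported:
  K: calculated 173.4 vs reported 148.0 → residual 25.4 km
  L: calculated 31.2 vs reported 31.2 → residual 0.0 km
  M: calculated 113.0 vs reported 113.0 → residual 0.0 km
  N: calculated 35.1 vs reported 35.1 → residual 0.0 km
L, M, N are mutually consistent (residuals ≈ 0); K is off by 25.4 km.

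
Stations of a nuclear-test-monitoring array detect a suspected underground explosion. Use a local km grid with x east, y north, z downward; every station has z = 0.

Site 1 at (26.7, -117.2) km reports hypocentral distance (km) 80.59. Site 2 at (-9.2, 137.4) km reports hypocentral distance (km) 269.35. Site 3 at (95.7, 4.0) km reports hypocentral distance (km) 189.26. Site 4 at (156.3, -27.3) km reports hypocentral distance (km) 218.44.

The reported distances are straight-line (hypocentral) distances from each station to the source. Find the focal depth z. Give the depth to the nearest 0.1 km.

Each station gives a sphere (x−x_i)² + (y−y_i)² + z² = d_i² (stations at z=0).
Subtracting the Site 1 sphere from Site 2 and Site 3: z² cancels, leaving linear equations in x and y:
-71.8 x + 509.2 y = -61540.00
138.0 x + 242.4 y = -34598.84
Solving: x ≈ -30.801, y ≈ -125.199 km (keep extra digits for the depth step; rounded: -30.8, -125.2).
Then from the Site 1 sphere: z² = 80.59² − (x − 26.7)² − (y + 117.2)² with x = -30.801, y = -125.199, so z ≈ 55.896 ≈ 55.9 km.
Check against Site 4 (with the unrounded solution): distance 218.44 ≈ 218.44 km. ✓

55.9 km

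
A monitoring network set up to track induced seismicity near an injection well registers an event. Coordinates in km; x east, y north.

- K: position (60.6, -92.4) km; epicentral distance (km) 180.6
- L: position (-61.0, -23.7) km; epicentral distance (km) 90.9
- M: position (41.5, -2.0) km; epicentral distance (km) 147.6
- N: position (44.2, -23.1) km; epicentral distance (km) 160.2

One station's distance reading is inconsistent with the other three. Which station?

Solve using three stations at a time. Using L, M, N (subtract circle equations pairwise → linear system) gives (x, y) ≈ (-91.6, 62.1).
Distances from that point to each station vs reported:
  K: calculated 216.9 vs reported 180.6 → residual 36.3 km
  L: calculated 91.1 vs reported 90.9 → residual 0.2 km
  M: calculated 147.7 vs reported 147.6 → residual 0.1 km
  N: calculated 160.3 vs reported 160.2 → residual 0.1 km
L, M, N are mutually consistent (residuals ≈ 0); K is off by 36.3 km.

K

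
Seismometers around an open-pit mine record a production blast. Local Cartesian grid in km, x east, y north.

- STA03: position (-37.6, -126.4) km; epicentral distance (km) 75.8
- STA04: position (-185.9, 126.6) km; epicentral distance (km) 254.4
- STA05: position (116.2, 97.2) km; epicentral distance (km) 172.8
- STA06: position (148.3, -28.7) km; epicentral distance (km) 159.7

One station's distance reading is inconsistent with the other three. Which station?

Solve using three stations at a time. Using STA03, STA04, STA06 (subtract circle equations pairwise → linear system) gives (x, y) ≈ (-9.0, -56.2).
Distances from that point to each station vs reported:
  STA03: calculated 75.8 vs reported 75.8 → residual 0.0 km
  STA04: calculated 254.4 vs reported 254.4 → residual 0.0 km
  STA05: calculated 198.0 vs reported 172.8 → residual 25.2 km
  STA06: calculated 159.7 vs reported 159.7 → residual 0.0 km
STA03, STA04, STA06 are mutually consistent (residuals ≈ 0); STA05 is off by 25.2 km.

STA05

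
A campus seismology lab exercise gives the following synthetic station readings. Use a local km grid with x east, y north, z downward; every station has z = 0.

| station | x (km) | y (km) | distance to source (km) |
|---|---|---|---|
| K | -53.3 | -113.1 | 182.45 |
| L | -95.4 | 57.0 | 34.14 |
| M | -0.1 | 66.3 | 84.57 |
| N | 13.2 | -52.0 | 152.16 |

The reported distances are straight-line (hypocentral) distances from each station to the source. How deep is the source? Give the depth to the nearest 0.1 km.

Each station gives a sphere (x−x_i)² + (y−y_i)² + z² = d_i² (stations at z=0).
Subtracting the K sphere from L and M: z² cancels, leaving linear equations in x and y:
-84.2 x + 340.2 y = 28840.12
106.4 x + 358.8 y = 14899.12
Solving: x ≈ -79.496, y ≈ 65.099 km (keep extra digits for the depth step; rounded: -79.5, 65.1).
Then from the K sphere: z² = 182.45² − (x + 53.3)² − (y + 113.1)² with x = -79.496, y = 65.099, so z ≈ 29.101 ≈ 29.1 km.

z ≈ 29.1 km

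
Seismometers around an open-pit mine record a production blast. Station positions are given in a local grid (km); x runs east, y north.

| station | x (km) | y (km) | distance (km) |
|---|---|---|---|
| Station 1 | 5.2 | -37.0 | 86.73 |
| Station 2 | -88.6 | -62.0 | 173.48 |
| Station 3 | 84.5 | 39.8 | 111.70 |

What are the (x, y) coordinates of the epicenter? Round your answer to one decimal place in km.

Circle about each station: (x − 5.2)² + (y + 37.0)² = 86.73²; (x + 88.6)² + (y + 62.0)² = 173.48²; (x − 84.5)² + (y − 39.8)² = 111.70².
Subtracting pairs of circle equations eliminates x²+y² and gives linear equations (the radical axes):
-187.6 x − 50.0 y = -12275.30
158.6 x + 153.6 y = 2373.45
Solving the 2×2 system: x ≈ 84.6, y ≈ -71.9 km.
Check against Station 1 (with the unrounded x, y): √((x − 5.2)²+(y + 37.0)²) = 86.73 ≈ 86.73 km. ✓

84.6 km east, -71.9 km north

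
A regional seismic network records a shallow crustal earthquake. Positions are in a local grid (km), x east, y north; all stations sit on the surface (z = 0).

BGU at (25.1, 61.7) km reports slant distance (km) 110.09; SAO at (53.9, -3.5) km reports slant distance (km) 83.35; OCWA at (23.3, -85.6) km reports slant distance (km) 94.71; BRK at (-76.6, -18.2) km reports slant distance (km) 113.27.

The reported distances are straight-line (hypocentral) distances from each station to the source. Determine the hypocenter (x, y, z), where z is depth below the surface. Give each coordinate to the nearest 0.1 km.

Each station gives a sphere (x−x_i)² + (y−y_i)² + z² = d_i² (stations at z=0).
Subtracting the BGU sphere from SAO and OCWA: z² cancels, leaving linear equations in x and y:
57.6 x − 130.4 y = 3653.15
-3.6 x − 294.6 y = 6583.17
Solving: x ≈ 12.488, y ≈ -22.499 km (keep extra digits for the depth step; rounded: 12.5, -22.5).
Then from the BGU sphere: z² = 110.09² − (x − 25.1)² − (y − 61.7)² with x = 12.488, y = -22.499, so z ≈ 69.795 ≈ 69.8 km.

(12.5, -22.5, 69.8)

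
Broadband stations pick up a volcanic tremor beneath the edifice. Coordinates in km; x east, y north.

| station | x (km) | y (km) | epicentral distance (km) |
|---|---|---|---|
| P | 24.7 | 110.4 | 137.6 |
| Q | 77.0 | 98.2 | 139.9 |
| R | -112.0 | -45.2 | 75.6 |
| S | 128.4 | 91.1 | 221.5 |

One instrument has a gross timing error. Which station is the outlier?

Solve using three stations at a time. Using P, R, S (subtract circle equations pairwise → linear system) gives (x, y) ≈ (-82.9, 24.6).
Distances from that point to each station vs reported:
  P: calculated 137.6 vs reported 137.6 → residual 0.0 km
  Q: calculated 176.0 vs reported 139.9 → residual 36.1 km
  R: calculated 75.6 vs reported 75.6 → residual 0.0 km
  S: calculated 221.5 vs reported 221.5 → residual 0.0 km
P, R, S are mutually consistent (residuals ≈ 0); Q is off by 36.1 km.

Q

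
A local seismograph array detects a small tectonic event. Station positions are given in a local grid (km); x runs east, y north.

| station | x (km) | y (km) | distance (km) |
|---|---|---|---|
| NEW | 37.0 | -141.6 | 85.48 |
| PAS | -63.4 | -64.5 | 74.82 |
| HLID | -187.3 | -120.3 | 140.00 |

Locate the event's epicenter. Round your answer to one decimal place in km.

(-48.4, -137.8)

Circle about each station: (x − 37.0)² + (y + 141.6)² = 85.48²; (x + 63.4)² + (y + 64.5)² = 74.82²; (x + 187.3)² + (y + 120.3)² = 140.00².
Subtracting pairs of circle equations eliminates x²+y² and gives linear equations (the radical axes):
-200.8 x + 154.2 y = -11530.95
-448.6 x + 42.6 y = 15840.65
Solving the 2×2 system: x ≈ -48.4, y ≈ -137.8 km.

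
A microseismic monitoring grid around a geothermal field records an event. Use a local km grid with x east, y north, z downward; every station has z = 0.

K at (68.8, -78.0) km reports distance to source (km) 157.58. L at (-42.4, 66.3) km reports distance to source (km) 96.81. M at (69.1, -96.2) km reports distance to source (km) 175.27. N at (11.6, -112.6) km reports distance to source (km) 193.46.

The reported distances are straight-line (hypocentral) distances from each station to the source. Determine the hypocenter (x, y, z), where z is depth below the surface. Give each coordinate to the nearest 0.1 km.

(47.7, 74.3, 34.5)

Each station gives a sphere (x−x_i)² + (y−y_i)² + z² = d_i² (stations at z=0).
Subtracting the K sphere from L and M: z² cancels, leaving linear equations in x and y:
-222.4 x + 288.6 y = 10835.29
0.6 x − 36.4 y = -2676.31
Solving: x ≈ 47.711, y ≈ 74.311 km (keep extra digits for the depth step; rounded: 47.7, 74.3).
Then from the K sphere: z² = 157.58² − (x − 68.8)² − (y + 78.0)² with x = 47.711, y = 74.311, so z ≈ 34.468 ≈ 34.5 km.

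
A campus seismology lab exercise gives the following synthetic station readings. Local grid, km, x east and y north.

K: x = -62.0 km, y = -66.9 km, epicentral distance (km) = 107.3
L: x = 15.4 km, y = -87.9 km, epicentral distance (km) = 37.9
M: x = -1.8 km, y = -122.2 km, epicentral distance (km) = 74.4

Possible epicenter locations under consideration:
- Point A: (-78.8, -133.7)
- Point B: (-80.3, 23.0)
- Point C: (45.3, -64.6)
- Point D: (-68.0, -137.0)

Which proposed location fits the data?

For each candidate, compare |candidate − station| to the reported distance:
Point A: residuals K 38.4, L 66.8, M 3.5 → max 66.8 km
Point B: residuals K 15.6, L 108.6, M 90.7 → max 108.6 km
Point C: residuals K 0.0, L 0.0, M 0.0 → max 0.0 km
Point D: residuals K 36.9, L 58.9, M 6.6 → max 58.9 km
Only Point C has all residuals ≈ 0.

Point C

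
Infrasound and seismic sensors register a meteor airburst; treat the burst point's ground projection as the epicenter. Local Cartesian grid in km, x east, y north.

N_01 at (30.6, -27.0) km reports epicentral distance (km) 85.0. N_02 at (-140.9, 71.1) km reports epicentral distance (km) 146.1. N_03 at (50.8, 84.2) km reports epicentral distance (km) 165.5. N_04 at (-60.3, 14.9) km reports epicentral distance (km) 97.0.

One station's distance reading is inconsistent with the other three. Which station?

Solve using three stations at a time. Using N_01, N_02, N_03 (subtract circle equations pairwise → linear system) gives (x, y) ≈ (-52.4, -45.2).
Distances from that point to each station vs reported:
  N_01: calculated 85.0 vs reported 85.0 → residual 0.0 km
  N_02: calculated 146.1 vs reported 146.1 → residual 0.0 km
  N_03: calculated 165.5 vs reported 165.5 → residual 0.0 km
  N_04: calculated 60.6 vs reported 97.0 → residual 36.4 km
N_01, N_02, N_03 are mutually consistent (residuals ≈ 0); N_04 is off by 36.4 km.

N_04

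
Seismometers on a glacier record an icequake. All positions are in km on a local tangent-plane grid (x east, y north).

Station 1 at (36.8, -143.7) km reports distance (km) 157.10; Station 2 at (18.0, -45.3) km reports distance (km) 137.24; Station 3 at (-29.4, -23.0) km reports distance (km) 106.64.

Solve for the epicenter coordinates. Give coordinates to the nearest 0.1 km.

Circle about each station: (x − 36.8)² + (y + 143.7)² = 157.10²; (x − 18.0)² + (y + 45.3)² = 137.24²; (x + 29.4)² + (y + 23.0)² = 106.64².
Subtracting the Station 1 equation from the Station 2 and Station 3 equations removes the quadratic terms:
-37.6 x + 196.8 y = -13782.25
-132.4 x + 241.4 y = -7302.25
Solving the 2×2 system: x ≈ -111.3, y ≈ -91.3 km.
Check against Station 1 (with the unrounded x, y): √((x − 36.8)²+(y + 143.7)²) = 157.10 ≈ 157.10 km. ✓

-111.3 km east, -91.3 km north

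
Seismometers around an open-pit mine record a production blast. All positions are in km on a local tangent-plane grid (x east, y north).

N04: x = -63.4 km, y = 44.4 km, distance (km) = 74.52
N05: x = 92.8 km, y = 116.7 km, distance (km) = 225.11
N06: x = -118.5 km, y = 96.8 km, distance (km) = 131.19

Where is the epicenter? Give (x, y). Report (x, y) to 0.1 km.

(-79.3, -28.4)

Circle about each station: (x + 63.4)² + (y − 44.4)² = 74.52²; (x − 92.8)² + (y − 116.7)² = 225.11²; (x + 118.5)² + (y − 96.8)² = 131.19².
Subtracting the N04 equation from the N05 and N06 equations removes the quadratic terms:
312.4 x + 144.6 y = -28881.47
-110.2 x + 104.8 y = 5763.98
Solving the 2×2 system: x ≈ -79.3, y ≈ -28.4 km.
Check against N04 (with the unrounded x, y): √((x + 63.4)²+(y − 44.4)²) = 74.51 ≈ 74.52 km. ✓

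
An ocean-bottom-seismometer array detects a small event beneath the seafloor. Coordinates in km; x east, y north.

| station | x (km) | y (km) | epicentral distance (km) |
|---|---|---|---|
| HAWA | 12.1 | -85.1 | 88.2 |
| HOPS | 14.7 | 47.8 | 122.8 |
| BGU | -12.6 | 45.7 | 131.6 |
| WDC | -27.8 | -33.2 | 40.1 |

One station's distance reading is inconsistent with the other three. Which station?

Solve using three stations at a time. Using HAWA, HOPS, WDC (subtract circle equations pairwise → linear system) gives (x, y) ≈ (-66.2, -44.6).
Distances from that point to each station vs reported:
  HAWA: calculated 88.2 vs reported 88.2 → residual 0.0 km
  HOPS: calculated 122.8 vs reported 122.8 → residual 0.0 km
  BGU: calculated 105.0 vs reported 131.6 → residual 26.6 km
  WDC: calculated 40.0 vs reported 40.1 → residual 0.1 km
HAWA, HOPS, WDC are mutually consistent (residuals ≈ 0); BGU is off by 26.6 km.

BGU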